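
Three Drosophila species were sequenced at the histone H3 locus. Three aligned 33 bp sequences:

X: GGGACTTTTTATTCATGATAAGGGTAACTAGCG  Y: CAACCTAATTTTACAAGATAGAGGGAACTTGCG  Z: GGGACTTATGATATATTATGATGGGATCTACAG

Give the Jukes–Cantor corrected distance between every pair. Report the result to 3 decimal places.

X–Y: 13/33 sites differ → p ≈ 0.393939, d = −0.75 ln(1 − 0.525252) = 0.558728 ≈ 0.559.
X–Z: 11/33 sites differ → p ≈ 0.333333, d = −0.75 ln(1 − 0.444444) = 0.440839 ≈ 0.441.
Y–Z: 17/33 sites differ → p ≈ 0.515152, d = −0.75 ln(1 − 0.686869) = 0.870850 ≈ 0.871.

d(X,Y) = 0.559, d(X,Z) = 0.441, d(Y,Z) = 0.871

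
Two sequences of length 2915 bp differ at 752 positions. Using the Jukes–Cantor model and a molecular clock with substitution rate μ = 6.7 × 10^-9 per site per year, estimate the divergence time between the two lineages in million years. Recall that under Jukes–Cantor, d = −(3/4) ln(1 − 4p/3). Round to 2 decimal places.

p = 752/2915 ≈ 0.257976.
d = −(3/4) ln(1 − 4p/3) = −0.75 ln(1 − 0.343968) = −0.75 ln(0.656032)
  = −0.75 × (-0.421546) = 0.316160 substitutions/site.
Under a molecular clock d = 2μt, so t = d/(2μ) = 0.316160 / (2 × 6.7 × 10^-9) = 23.59 million years.

23.59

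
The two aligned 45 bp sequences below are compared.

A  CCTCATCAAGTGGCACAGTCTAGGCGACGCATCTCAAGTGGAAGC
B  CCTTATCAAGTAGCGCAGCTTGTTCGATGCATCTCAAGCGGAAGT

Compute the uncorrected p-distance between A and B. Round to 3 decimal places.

0.244

The sequences differ at 11 of 45 positions.
p = 11/45 = 0.244444… ≈ 0.244 (to 3 d.p.).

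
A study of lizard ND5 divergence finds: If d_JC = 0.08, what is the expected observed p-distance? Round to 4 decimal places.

p = (3/4)(1 − e^(−4d/3)) = 0.75 × (1 − e^(-0.106667)) = 0.75 × (1 − 0.898825) = 0.075881.

0.0759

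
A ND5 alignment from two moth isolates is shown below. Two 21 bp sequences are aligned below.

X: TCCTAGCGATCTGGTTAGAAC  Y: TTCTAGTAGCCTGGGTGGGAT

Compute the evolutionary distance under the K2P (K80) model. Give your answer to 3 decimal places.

Of 21 sites, 8 differences are transitions and 1 are transversions, so P = 8/21 ≈ 0.380952 and Q = 1/21 ≈ 0.047619.
Under the Kimura two-parameter model, d = −½ ln(1 − 2P − Q) − ¼ ln(1 − 2Q).
1 − 2P − Q = 0.190477, giving −½ ln(0.190477) = 0.829112.
1 − 2Q = 0.904762, giving −¼ ln(0.904762) = 0.025021.
d = 0.829112 + 0.025021 = 0.854133.

0.854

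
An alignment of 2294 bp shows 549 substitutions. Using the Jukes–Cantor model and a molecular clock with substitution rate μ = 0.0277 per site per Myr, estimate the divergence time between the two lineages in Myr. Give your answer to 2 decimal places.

5.20

p = 549/2294 ≈ 0.23932.
d = −(3/4) ln(1 − 4p/3) = −0.75 ln(1 − 0.319093) = −0.75 ln(0.680907)
  = −0.75 × (-0.384330) = 0.288248 substitutions/site.
Under a molecular clock d = 2μt, so t = d/(2μ) = 0.288248 / (2 × 0.0277) = 5.20 Myr.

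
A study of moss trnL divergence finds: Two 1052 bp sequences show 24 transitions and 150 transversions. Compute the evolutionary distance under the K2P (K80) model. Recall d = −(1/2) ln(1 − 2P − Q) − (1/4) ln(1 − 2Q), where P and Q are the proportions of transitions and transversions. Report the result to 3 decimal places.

0.188

P = 24/1052 ≈ 0.022814 and Q = 150/1052 ≈ 0.142586.
Under the Kimura two-parameter model, d = −½ ln(1 − 2P − Q) − ¼ ln(1 − 2Q).
1 − 2P − Q = 0.811786, giving −½ ln(0.811786) = 0.104259.
1 − 2Q = 0.714828, giving −¼ ln(0.714828) = 0.083928.
d = 0.104259 + 0.083928 = 0.188187.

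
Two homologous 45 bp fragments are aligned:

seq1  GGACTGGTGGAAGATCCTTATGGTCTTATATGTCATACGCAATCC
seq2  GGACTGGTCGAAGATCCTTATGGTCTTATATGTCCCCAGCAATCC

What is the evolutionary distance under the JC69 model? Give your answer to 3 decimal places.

0.120

The sequences differ at 5 of 45 sites (9, 35, 36, 37, 38), so p = 5/45 ≈ 0.111111.
d = −(3/4) ln(1 − 4p/3) = −0.75 ln(1 − 0.148148) = −0.75 ln(0.851852)
  = −0.75 × (-0.160342) = 0.120257 substitutions/site.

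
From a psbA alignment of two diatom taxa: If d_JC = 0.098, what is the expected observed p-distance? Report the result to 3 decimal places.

0.092

p = (3/4)(1 − e^(−4d/3)) = 0.75 × (1 − e^(-0.130667)) = 0.75 × (1 − 0.877510) = 0.091868.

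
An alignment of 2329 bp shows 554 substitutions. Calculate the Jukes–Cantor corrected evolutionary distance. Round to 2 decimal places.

p = 554/2329 ≈ 0.23787.
d = −(3/4) ln(1 − 4p/3) = −0.75 ln(1 − 0.31716) = −0.75 ln(0.68284)
  = −0.75 × (-0.381495) = 0.286121 substitutions/site.

0.29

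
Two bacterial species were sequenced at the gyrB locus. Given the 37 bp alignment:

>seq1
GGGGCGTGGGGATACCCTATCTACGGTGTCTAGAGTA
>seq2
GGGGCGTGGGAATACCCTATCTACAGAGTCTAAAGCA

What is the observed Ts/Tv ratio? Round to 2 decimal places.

4.00

Transitions are A↔G and C↔T; transversions are all other mismatches.
Transitions: 4. Transversions: 1.
R = 4/1 = 4.00.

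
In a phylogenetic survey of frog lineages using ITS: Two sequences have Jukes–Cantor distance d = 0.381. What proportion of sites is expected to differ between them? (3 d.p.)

0.299

p = (3/4)(1 − e^(−4d/3)) = 0.75 × (1 − e^(-0.508)) = 0.75 × (1 − 0.601698) = 0.298727.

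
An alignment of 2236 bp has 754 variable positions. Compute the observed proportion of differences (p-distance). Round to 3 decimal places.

p = 754/2236 = 0.337209… ≈ 0.337 (to 3 d.p.).

0.337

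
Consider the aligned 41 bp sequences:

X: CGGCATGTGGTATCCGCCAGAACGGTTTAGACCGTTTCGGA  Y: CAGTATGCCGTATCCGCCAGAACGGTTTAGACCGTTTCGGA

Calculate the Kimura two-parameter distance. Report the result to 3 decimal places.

0.106

Of 41 sites, 3 differences are transitions and 1 are transversions, so P = 3/41 ≈ 0.073171 and Q = 1/41 ≈ 0.02439.
Under the Kimura two-parameter model, d = −½ ln(1 − 2P − Q) − ¼ ln(1 − 2Q).
1 − 2P − Q = 0.829268, giving −½ ln(0.829268) = 0.093606.
1 − 2Q = 0.95122, giving −¼ ln(0.95122) = 0.012502.
d = 0.093606 + 0.012502 = 0.106108.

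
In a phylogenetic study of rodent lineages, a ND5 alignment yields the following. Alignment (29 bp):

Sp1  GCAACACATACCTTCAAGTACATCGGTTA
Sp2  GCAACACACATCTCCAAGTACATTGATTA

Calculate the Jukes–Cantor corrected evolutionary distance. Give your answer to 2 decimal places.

The sequences differ at 5 of 29 sites (9, 11, 14, 24, 26), so p = 5/29 ≈ 0.172414.
d = −(3/4) ln(1 − 4p/3) = −0.75 ln(1 − 0.229885) = −0.75 ln(0.770115)
  = −0.75 × (-0.261215) = 0.195911 substitutions/site.

0.20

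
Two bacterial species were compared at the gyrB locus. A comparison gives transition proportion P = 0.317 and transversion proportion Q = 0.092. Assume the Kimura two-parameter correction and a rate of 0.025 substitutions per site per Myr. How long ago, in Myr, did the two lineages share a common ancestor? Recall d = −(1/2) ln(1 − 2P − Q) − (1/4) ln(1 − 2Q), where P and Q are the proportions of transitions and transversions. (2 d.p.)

13.96

Under the Kimura two-parameter model, d = −½ ln(1 − 2P − Q) − ¼ ln(1 − 2Q).
1 − 2P − Q = 0.274, giving −½ ln(0.274) = 0.647314.
1 − 2Q = 0.816, giving −¼ ln(0.816) = 0.050835.
d = 0.647314 + 0.050835 = 0.698149.
Under a molecular clock d = 2μt, so t = d/(2μ) = 0.698149 / (2 × 0.025) = 13.96 Myr.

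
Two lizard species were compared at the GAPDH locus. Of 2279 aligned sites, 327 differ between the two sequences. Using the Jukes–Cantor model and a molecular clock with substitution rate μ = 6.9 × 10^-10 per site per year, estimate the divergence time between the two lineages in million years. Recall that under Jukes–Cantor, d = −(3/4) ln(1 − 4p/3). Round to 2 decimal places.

115.40

p = 327/2279 ≈ 0.143484.
d = −(3/4) ln(1 − 4p/3) = −0.75 ln(1 − 0.191312) = −0.75 ln(0.808688)
  = −0.75 × (-0.212342) = 0.159257 substitutions/site.
Under a molecular clock d = 2μt, so t = d/(2μ) = 0.159257 / (2 × 6.9 × 10^-10) = 115.40 million years.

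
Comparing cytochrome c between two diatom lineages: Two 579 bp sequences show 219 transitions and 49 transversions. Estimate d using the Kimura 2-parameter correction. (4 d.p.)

P = 219/579 ≈ 0.378238 and Q = 49/579 ≈ 0.084629.
Under the Kimura two-parameter model, d = −½ ln(1 − 2P − Q) − ¼ ln(1 − 2Q).
1 − 2P − Q = 0.158895, giving −½ ln(0.158895) = 0.919756.
1 − 2Q = 0.830742, giving −¼ ln(0.830742) = 0.046359.
d = 0.919756 + 0.046359 = 0.966115.

0.9661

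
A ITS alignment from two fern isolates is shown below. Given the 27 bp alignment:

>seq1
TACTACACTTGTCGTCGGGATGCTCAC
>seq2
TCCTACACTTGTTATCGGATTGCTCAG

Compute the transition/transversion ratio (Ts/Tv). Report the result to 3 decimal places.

Transitions are A↔G and C↔T; transversions are all other mismatches.
Transitions: 3. Transversions: 3.
R = 3/3 = 1.000.

1.000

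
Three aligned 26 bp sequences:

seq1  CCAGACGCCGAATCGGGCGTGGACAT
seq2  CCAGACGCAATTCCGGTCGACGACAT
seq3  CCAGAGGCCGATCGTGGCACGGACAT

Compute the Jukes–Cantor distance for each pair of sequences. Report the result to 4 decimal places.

d(seq1,seq2) = 0.3961, d(seq1,seq3) = 0.3335, d(seq2,seq3) = 0.5393

seq1–seq2: 8/26 sites differ → p ≈ 0.307692, d = −0.75 ln(1 − 0.410256) = 0.396050 ≈ 0.3961.
seq1–seq3: 7/26 sites differ → p ≈ 0.269231, d = −0.75 ln(1 − 0.358975) = 0.333515 ≈ 0.3335.
seq2–seq3: 10/26 sites differ → p ≈ 0.384615, d = −0.75 ln(1 − 0.51282) = 0.539341 ≈ 0.5393.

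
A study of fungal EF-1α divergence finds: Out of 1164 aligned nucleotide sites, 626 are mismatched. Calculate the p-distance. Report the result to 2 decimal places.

p = 626/1164 = 0.537800… ≈ 0.54 (to 2 d.p.).

0.54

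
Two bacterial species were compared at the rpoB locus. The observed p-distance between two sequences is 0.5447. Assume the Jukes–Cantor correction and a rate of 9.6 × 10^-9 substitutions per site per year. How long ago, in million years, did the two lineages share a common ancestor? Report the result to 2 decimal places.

d = −(3/4) ln(1 − 4p/3) = −0.75 ln(1 − 0.726267) = −0.75 ln(0.273733)
  = −0.75 × (-1.295602) = 0.971702 substitutions/site.
Under a molecular clock d = 2μt, so t = d/(2μ) = 0.971702 / (2 × 9.6 × 10^-9) = 50.61 million years.

50.61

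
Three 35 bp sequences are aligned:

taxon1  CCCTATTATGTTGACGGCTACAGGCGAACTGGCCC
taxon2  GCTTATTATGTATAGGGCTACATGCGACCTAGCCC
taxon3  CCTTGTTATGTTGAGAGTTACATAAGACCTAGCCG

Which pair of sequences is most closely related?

taxon1–taxon2: 8/35 differ, p = 0.229, d = 0.273.
taxon1–taxon3: 11/35 differ, p = 0.314, d = 0.407.
taxon2–taxon3: 9/35 differ, p = 0.257, d = 0.315.
The smallest distance is between taxon1 and taxon2.

taxon1 and taxon2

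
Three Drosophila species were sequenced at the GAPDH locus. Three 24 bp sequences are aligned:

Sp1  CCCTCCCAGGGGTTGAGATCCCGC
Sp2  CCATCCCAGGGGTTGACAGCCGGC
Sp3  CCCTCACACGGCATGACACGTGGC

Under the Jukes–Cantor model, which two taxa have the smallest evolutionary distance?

Sp1 and Sp2

Sp1–Sp2: 4/24 differ, p = 0.167, d = 0.188.
Sp1–Sp3: 9/24 differ, p = 0.375, d = 0.520.
Sp2–Sp3: 8/24 differ, p = 0.333, d = 0.441.
The smallest distance is between Sp1 and Sp2.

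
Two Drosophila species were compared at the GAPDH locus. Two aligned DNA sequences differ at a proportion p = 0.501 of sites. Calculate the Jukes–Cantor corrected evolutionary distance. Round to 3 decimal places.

d = −(3/4) ln(1 − 4p/3) = −0.75 ln(1 − 0.668) = −0.75 ln(0.332)
  = −0.75 × (-1.102620) = 0.826965 substitutions/site.

0.827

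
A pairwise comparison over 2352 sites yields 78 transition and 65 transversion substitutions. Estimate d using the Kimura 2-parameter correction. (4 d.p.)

P = 78/2352 ≈ 0.033163 and Q = 65/2352 ≈ 0.027636.
Under the Kimura two-parameter model, d = −½ ln(1 − 2P − Q) − ¼ ln(1 − 2Q).
1 − 2P − Q = 0.906038, giving −½ ln(0.906038) = 0.049337.
1 − 2Q = 0.944728, giving −¼ ln(0.944728) = 0.014215.
d = 0.049337 + 0.014215 = 0.063552.

0.0636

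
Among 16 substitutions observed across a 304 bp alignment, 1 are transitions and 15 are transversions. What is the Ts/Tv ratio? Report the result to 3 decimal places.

R = 1/15 = 0.066666… ≈ 0.067 (to 3 d.p.).

0.067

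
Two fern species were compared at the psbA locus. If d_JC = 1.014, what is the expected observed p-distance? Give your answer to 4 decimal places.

p = (3/4)(1 − e^(−4d/3)) = 0.75 × (1 − e^(-1.352)) = 0.75 × (1 − 0.258722) = 0.555959.

0.5560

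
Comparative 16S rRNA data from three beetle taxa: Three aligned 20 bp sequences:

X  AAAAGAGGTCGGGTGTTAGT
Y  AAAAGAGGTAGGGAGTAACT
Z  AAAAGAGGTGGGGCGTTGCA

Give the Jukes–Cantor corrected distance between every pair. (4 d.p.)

X–Y: 4/20 sites differ → p = 0.2, d = −0.75 ln(1 − 0.266667) = 0.232617 ≈ 0.2326.
X–Z: 5/20 sites differ → p = 0.25, d = −0.75 ln(1 − 0.333333) = 0.304098 ≈ 0.3041.
Y–Z: 5/20 sites differ → p = 0.25, d = −0.75 ln(1 − 0.333333) = 0.304098 ≈ 0.3041.

d(X,Y) = 0.2326, d(X,Z) = 0.3041, d(Y,Z) = 0.3041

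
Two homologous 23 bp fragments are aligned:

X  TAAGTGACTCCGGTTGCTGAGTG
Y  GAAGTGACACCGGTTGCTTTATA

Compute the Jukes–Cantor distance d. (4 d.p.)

0.3206

The sequences differ at 6 of 23 sites (1, 9, 19, 20, 21, 23), so p = 6/23 ≈ 0.26087.
d = −(3/4) ln(1 − 4p/3) = −0.75 ln(1 − 0.347827) = −0.75 ln(0.652173)
  = −0.75 × (-0.427445) = 0.320584 substitutions/site.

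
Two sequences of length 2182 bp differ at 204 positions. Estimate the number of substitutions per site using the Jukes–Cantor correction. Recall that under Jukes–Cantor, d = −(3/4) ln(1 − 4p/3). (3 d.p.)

0.100

p = 204/2182 ≈ 0.093492.
d = −(3/4) ln(1 − 4p/3) = −0.75 ln(1 − 0.124656) = −0.75 ln(0.875344)
  = −0.75 × (-0.133138) = 0.099854 substitutions/site.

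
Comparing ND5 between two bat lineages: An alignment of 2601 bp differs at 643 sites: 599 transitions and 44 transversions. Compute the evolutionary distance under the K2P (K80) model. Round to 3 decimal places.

0.333

P = 599/2601 ≈ 0.230296 and Q = 44/2601 ≈ 0.016917.
Under the Kimura two-parameter model, d = −½ ln(1 − 2P − Q) − ¼ ln(1 − 2Q).
1 − 2P − Q = 0.522491, giving −½ ln(0.522491) = 0.324574.
1 − 2Q = 0.966166, giving −¼ ln(0.966166) = 0.008605.
d = 0.324574 + 0.008605 = 0.333179.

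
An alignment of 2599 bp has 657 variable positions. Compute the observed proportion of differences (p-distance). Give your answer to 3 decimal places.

0.253

p = 657/2599 = 0.252789… ≈ 0.253 (to 3 d.p.).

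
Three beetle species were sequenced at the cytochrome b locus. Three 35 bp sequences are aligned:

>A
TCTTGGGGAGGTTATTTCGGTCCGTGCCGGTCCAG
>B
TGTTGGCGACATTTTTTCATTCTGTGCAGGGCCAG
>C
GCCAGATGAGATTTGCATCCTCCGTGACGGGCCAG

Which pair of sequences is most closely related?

A–B: 10/35 differ, p = 0.286, d = 0.360.
A–C: 15/35 differ, p = 0.429, d = 0.635.
B–C: 16/35 differ, p = 0.457, d = 0.705.
The smallest distance is between A and B.

A and B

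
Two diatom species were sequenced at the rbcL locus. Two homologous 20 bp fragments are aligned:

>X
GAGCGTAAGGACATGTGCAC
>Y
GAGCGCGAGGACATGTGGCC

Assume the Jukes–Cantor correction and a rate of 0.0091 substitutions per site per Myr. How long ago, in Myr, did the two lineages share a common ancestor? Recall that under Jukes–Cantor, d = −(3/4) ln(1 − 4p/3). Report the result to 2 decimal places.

The sequences differ at 4 of 20 sites (6, 7, 18, 19), so p = 4/20 = 0.2.
d = −(3/4) ln(1 − 4p/3) = −0.75 ln(1 − 0.266667) = −0.75 ln(0.733333)
  = −0.75 × (-0.310155) = 0.232616 substitutions/site.
Under a molecular clock d = 2μt, so t = d/(2μ) = 0.232616 / (2 × 0.0091) = 12.78 Myr.

12.78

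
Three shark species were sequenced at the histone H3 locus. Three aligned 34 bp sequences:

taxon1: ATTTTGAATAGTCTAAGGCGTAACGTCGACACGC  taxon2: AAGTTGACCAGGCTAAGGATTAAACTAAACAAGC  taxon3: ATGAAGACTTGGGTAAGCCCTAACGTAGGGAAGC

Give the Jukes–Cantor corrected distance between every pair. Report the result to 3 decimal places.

taxon1–taxon2: 12/34 sites differ → p ≈ 0.352941, d = −0.75 ln(1 − 0.470588) = 0.476991 ≈ 0.477.
taxon1–taxon3: 13/34 sites differ → p ≈ 0.382353, d = −0.75 ln(1 − 0.509804) = 0.534712 ≈ 0.535.
taxon2–taxon3: 14/34 sites differ → p ≈ 0.411765, d = −0.75 ln(1 − 0.54902) = 0.597249 ≈ 0.597.

d(taxon1,taxon2) = 0.477, d(taxon1,taxon3) = 0.535, d(taxon2,taxon3) = 0.597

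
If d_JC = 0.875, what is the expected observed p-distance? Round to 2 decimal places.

p = (3/4)(1 − e^(−4d/3)) = 0.75 × (1 − e^(-1.166667)) = 0.75 × (1 − 0.311403) = 0.516448.

0.52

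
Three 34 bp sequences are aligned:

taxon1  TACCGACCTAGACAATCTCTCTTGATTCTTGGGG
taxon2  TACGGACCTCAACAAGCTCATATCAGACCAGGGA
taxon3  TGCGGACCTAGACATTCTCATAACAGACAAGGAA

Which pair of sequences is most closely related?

taxon1–taxon2: 13/34 differ, p = 0.382, d = 0.535.
taxon1–taxon3: 14/34 differ, p = 0.412, d = 0.597.
taxon2–taxon3: 8/34 differ, p = 0.235, d = 0.282.
The smallest distance is between taxon2 and taxon3.

taxon2 and taxon3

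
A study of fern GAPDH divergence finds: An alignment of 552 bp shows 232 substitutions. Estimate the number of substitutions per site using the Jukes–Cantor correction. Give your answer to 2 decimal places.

p = 232/552 ≈ 0.42029.
d = −(3/4) ln(1 − 4p/3) = −0.75 ln(1 − 0.560387) = −0.75 ln(0.439613)
  = −0.75 × (-0.821860) = 0.616395 substitutions/site.

0.62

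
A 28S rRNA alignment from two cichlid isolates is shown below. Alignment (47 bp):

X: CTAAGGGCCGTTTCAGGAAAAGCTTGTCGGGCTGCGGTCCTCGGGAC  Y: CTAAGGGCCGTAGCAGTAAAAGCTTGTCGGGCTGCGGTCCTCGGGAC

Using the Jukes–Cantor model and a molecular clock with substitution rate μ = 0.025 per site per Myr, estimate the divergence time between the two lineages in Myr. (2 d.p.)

The sequences differ at 3 of 47 sites (12, 13, 17), so p = 3/47 ≈ 0.06383.
d = −(3/4) ln(1 − 4p/3) = −0.75 ln(1 − 0.085107) = −0.75 ln(0.914893)
  = −0.75 × (-0.088948) = 0.066711 substitutions/site.
Under a molecular clock d = 2μt, so t = d/(2μ) = 0.066711 / (2 × 0.025) = 1.33 Myr.

1.33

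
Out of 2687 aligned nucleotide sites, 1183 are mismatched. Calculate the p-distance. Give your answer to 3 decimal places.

0.440

p = 1183/2687 = 0.440267… ≈ 0.440 (to 3 d.p.).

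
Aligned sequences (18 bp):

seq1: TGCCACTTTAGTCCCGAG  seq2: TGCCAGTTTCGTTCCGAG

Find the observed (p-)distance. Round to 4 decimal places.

The sequences differ at 3 of 18 positions (sites 6, 10, 13).
p = 3/18 = 0.166666… ≈ 0.1667 (to 4 d.p.).

0.1667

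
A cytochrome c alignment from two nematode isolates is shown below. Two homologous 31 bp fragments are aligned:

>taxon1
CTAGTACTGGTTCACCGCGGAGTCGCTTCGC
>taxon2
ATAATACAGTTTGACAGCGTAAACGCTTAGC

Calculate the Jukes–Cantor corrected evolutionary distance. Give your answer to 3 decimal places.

The sequences differ at 10 of 31 sites (1, 4, 8, 10, 13, 16, 20, 22, 23, 29), so p = 10/31 ≈ 0.322581.
d = −(3/4) ln(1 − 4p/3) = −0.75 ln(1 − 0.430108) = −0.75 ln(0.569892)
  = −0.75 × (-0.562308) = 0.421731 substitutions/site.

0.422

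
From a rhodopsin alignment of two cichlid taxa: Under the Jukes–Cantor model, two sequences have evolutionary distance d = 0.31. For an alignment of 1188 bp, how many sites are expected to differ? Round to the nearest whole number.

302

Invert JC69: p = (3/4)(1 − e^(−4d/3)) = 0.75 × (1 − e^(-0.413333)) = 0.75 × (1 − 0.661442) = 0.253919.
Expected differing sites = pL ≈ 0.253919 × 1188 = 301.655772 ≈ 302.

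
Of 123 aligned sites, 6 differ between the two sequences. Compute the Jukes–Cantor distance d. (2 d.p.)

0.05

p = 6/123 ≈ 0.04878.
d = −(3/4) ln(1 − 4p/3) = −0.75 ln(1 − 0.06504) = −0.75 ln(0.93496)
  = −0.75 × (-0.067252) = 0.050439 substitutions/site.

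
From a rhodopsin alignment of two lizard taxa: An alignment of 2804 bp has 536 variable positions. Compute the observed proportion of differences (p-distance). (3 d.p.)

0.191

p = 536/2804 = 0.191155… ≈ 0.191 (to 3 d.p.).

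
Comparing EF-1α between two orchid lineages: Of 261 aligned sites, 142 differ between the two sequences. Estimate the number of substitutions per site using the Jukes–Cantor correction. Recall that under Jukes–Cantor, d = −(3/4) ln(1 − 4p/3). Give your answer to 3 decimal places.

p = 142/261 ≈ 0.544061.
d = −(3/4) ln(1 − 4p/3) = −0.75 ln(1 − 0.725415) = −0.75 ln(0.274585)
  = −0.75 × (-1.292494) = 0.969371 substitutions/site.

0.969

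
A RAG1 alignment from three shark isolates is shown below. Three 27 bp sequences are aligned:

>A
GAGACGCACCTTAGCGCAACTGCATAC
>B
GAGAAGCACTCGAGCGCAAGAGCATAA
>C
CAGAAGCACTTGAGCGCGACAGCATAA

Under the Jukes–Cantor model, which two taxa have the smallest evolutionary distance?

B and C

A–B: 7/27 differ, p = 0.259, d = 0.318.
A–C: 7/27 differ, p = 0.259, d = 0.318.
B–C: 4/27 differ, p = 0.148, d = 0.165.
The smallest distance is between B and C.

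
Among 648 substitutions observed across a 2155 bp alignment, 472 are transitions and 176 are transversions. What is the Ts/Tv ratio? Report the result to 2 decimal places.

2.68

R = 472/176 = 2.681818… ≈ 2.68 (to 2 d.p.).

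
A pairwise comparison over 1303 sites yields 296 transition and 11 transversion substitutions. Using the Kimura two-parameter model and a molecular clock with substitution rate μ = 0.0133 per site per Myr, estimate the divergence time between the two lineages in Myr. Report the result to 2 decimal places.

11.84

P = 296/1303 ≈ 0.227168 and Q = 11/1303 ≈ 0.008442.
Under the Kimura two-parameter model, d = −½ ln(1 − 2P − Q) − ¼ ln(1 − 2Q).
1 − 2P − Q = 0.537222, giving −½ ln(0.537222) = 0.310672.
1 − 2Q = 0.983116, giving −¼ ln(0.983116) = 0.004257.
d = 0.310672 + 0.004257 = 0.314929.
Under a molecular clock d = 2μt, so t = d/(2μ) = 0.314929 / (2 × 0.0133) = 11.84 Myr.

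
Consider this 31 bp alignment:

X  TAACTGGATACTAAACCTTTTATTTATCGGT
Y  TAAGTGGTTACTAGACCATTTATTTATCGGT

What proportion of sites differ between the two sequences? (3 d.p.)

The sequences differ at 4 of 31 positions (sites 4, 8, 14, 18).
p = 4/31 = 0.129032… ≈ 0.129 (to 3 d.p.).

0.129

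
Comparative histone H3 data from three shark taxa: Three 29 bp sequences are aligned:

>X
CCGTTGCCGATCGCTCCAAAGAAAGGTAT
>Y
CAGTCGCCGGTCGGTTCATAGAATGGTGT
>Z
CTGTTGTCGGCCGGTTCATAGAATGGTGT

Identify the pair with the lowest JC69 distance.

X–Y: 8/29 differ, p = 0.276, d = 0.344.
X–Z: 9/29 differ, p = 0.310, d = 0.401.
Y–Z: 4/29 differ, p = 0.138, d = 0.152.
The smallest distance is between Y and Z.

Y and Z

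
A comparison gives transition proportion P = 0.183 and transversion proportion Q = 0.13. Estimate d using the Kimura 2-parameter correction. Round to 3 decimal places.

Under the Kimura two-parameter model, d = −½ ln(1 − 2P − Q) − ¼ ln(1 − 2Q).
1 − 2P − Q = 0.504, giving −½ ln(0.504) = 0.342590.
1 − 2Q = 0.74, giving −¼ ln(0.74) = 0.075276.
d = 0.342590 + 0.075276 = 0.417866.

0.418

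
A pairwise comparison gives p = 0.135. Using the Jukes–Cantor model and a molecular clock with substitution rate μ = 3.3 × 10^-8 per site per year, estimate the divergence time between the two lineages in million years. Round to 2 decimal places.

d = −(3/4) ln(1 − 4p/3) = −0.75 ln(1 − 0.18) = −0.75 ln(0.82)
  = −0.75 × (-0.198451) = 0.148838 substitutions/site.
Under a molecular clock d = 2μt, so t = d/(2μ) = 0.148838 / (2 × 3.3 × 10^-8) = 2.26 million years.

2.26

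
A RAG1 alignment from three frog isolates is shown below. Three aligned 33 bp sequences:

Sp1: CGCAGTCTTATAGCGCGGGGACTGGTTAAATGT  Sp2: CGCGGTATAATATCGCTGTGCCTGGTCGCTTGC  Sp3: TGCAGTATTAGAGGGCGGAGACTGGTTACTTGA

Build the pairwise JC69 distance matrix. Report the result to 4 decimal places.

d(Sp1,Sp2) = 0.4975, d(Sp1,Sp3) = 0.2928, d(Sp2,Sp3) = 0.4975

Sp1–Sp2: 12/33 sites differ → p ≈ 0.363636, d = −0.75 ln(1 − 0.484848) = 0.497470 ≈ 0.4975.
Sp1–Sp3: 8/33 sites differ → p ≈ 0.242424, d = −0.75 ln(1 − 0.323232) = 0.292820 ≈ 0.2928.
Sp2–Sp3: 12/33 sites differ → p ≈ 0.363636, d = −0.75 ln(1 − 0.484848) = 0.497470 ≈ 0.4975.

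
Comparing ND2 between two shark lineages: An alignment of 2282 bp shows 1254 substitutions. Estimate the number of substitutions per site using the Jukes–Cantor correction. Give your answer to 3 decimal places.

0.990

p = 1254/2282 ≈ 0.549518.
d = −(3/4) ln(1 − 4p/3) = −0.75 ln(1 − 0.732691) = −0.75 ln(0.267309)
  = −0.75 × (-1.319350) = 0.989513 substitutions/site.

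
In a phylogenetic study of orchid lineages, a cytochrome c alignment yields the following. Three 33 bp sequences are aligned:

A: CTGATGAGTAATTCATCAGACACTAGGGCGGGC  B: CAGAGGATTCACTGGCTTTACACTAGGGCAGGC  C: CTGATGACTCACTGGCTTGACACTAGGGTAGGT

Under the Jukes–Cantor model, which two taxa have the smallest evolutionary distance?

A–B: 12/33 differ, p = 0.364, d = 0.497.
A–C: 11/33 differ, p = 0.333, d = 0.441.
B–C: 6/33 differ, p = 0.182, d = 0.208.
The smallest distance is between B and C.

B and C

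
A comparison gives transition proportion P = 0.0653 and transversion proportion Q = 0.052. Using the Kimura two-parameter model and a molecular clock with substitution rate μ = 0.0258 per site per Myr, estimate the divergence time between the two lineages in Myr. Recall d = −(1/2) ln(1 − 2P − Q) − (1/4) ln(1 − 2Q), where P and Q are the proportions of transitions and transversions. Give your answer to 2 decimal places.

Under the Kimura two-parameter model, d = −½ ln(1 − 2P − Q) − ¼ ln(1 − 2Q).
1 − 2P − Q = 0.8174, giving −½ ln(0.8174) = 0.100813.
1 − 2Q = 0.896, giving −¼ ln(0.896) = 0.027454.
d = 0.100813 + 0.027454 = 0.128267.
Under a molecular clock d = 2μt, so t = d/(2μ) = 0.128267 / (2 × 0.0258) = 2.49 Myr.

2.49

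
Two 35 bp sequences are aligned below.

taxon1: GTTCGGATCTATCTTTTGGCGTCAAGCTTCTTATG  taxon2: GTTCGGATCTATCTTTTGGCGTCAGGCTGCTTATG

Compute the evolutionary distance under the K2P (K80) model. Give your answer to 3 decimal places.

Of 35 sites, 1 differences are transitions and 1 are transversions, so P = 1/35 ≈ 0.028571 and Q = 1/35 ≈ 0.028571.
Under the Kimura two-parameter model, d = −½ ln(1 − 2P − Q) − ¼ ln(1 − 2Q).
1 − 2P − Q = 0.914287, giving −½ ln(0.914287) = 0.044805.
1 − 2Q = 0.942858, giving −¼ ln(0.942858) = 0.014710.
d = 0.044805 + 0.014710 = 0.059515.

0.060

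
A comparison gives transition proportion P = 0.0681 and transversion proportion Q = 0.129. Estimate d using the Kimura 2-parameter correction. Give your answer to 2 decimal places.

0.23

Under the Kimura two-parameter model, d = −½ ln(1 − 2P − Q) − ¼ ln(1 − 2Q).
1 − 2P − Q = 0.7348, giving −½ ln(0.7348) = 0.154078.
1 − 2Q = 0.742, giving −¼ ln(0.742) = 0.074602.
d = 0.154078 + 0.074602 = 0.228680.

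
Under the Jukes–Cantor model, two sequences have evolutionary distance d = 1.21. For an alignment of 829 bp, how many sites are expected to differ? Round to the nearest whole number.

498

Invert JC69: p = (3/4)(1 − e^(−4d/3)) = 0.75 × (1 − e^(-1.613333)) = 0.75 × (1 − 0.199222) = 0.600584.
Expected differing sites = pL ≈ 0.600584 × 829 = 497.884136 ≈ 498.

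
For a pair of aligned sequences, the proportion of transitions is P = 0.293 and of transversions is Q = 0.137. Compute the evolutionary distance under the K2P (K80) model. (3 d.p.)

Under the Kimura two-parameter model, d = −½ ln(1 − 2P − Q) − ¼ ln(1 − 2Q).
1 − 2P − Q = 0.277, giving −½ ln(0.277) = 0.641869.
1 − 2Q = 0.726, giving −¼ ln(0.726) = 0.080051.
d = 0.641869 + 0.080051 = 0.721920.

0.722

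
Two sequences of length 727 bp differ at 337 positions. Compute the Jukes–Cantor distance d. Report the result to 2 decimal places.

p = 337/727 ≈ 0.463549.
d = −(3/4) ln(1 − 4p/3) = −0.75 ln(1 − 0.618065) = −0.75 ln(0.381935)
  = −0.75 × (-0.962505) = 0.721879 substitutions/site.

0.72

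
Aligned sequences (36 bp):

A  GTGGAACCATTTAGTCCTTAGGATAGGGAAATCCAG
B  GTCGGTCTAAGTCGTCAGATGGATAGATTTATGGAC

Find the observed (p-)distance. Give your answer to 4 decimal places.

The sequences differ at 18 of 36 positions.
p = 18/36 = 0.5000.

0.5000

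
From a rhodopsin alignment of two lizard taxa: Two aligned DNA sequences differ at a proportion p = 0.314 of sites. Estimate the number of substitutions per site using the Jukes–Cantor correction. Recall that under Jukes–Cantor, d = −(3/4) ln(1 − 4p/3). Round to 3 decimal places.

d = −(3/4) ln(1 − 4p/3) = −0.75 ln(1 − 0.418667) = −0.75 ln(0.581333)
  = −0.75 × (-0.542432) = 0.406824 substitutions/site.

0.407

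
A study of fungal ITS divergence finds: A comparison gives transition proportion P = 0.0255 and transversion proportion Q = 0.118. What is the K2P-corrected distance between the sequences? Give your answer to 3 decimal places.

Under the Kimura two-parameter model, d = −½ ln(1 − 2P − Q) − ¼ ln(1 − 2Q).
1 − 2P − Q = 0.831, giving −½ ln(0.831) = 0.092563.
1 − 2Q = 0.764, giving −¼ ln(0.764) = 0.067297.
d = 0.092563 + 0.067297 = 0.159860.

0.160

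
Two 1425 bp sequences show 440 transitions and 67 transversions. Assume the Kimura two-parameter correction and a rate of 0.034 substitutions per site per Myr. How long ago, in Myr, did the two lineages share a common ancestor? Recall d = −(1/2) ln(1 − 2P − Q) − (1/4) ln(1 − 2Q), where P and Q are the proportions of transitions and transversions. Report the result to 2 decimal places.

P = 440/1425 ≈ 0.308772 and Q = 67/1425 ≈ 0.047018.
Under the Kimura two-parameter model, d = −½ ln(1 − 2P − Q) − ¼ ln(1 − 2Q).
1 − 2P − Q = 0.335438, giving −½ ln(0.335438) = 0.546159.
1 − 2Q = 0.905964, giving −¼ ln(0.905964) = 0.024689.
d = 0.546159 + 0.024689 = 0.570848.
Under a molecular clock d = 2μt, so t = d/(2μ) = 0.570848 / (2 × 0.034) = 8.39 Myr.

8.39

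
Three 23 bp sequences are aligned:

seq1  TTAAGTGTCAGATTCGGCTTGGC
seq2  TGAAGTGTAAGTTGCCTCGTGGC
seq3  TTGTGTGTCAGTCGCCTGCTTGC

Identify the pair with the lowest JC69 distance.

seq1 and seq2

seq1–seq2: 7/23 differ, p = 0.304, d = 0.390.
seq1–seq3: 10/23 differ, p = 0.435, d = 0.650.
seq2–seq3: 8/23 differ, p = 0.348, d = 0.467.
The smallest distance is between seq1 and seq2.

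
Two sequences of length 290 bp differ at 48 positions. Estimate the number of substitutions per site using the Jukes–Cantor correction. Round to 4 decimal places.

0.1870

p = 48/290 ≈ 0.165517.
d = −(3/4) ln(1 − 4p/3) = −0.75 ln(1 − 0.220689) = −0.75 ln(0.779311)
  = −0.75 × (-0.249345) = 0.187009 substitutions/site.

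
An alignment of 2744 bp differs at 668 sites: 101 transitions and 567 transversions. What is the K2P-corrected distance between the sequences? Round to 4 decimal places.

0.2977

P = 101/2744 ≈ 0.036808 and Q = 567/2744 ≈ 0.206633.
Under the Kimura two-parameter model, d = −½ ln(1 − 2P − Q) − ¼ ln(1 − 2Q).
1 − 2P − Q = 0.719751, giving −½ ln(0.719751) = 0.164425.
1 − 2Q = 0.586734, giving −¼ ln(0.586734) = 0.133296.
d = 0.164425 + 0.133296 = 0.297721.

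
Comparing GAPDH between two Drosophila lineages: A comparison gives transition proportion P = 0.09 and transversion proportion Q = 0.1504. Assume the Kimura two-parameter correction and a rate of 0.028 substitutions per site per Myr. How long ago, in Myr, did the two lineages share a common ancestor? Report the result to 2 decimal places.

Under the Kimura two-parameter model, d = −½ ln(1 − 2P − Q) − ¼ ln(1 − 2Q).
1 − 2P − Q = 0.6696, giving −½ ln(0.6696) = 0.200537.
1 − 2Q = 0.6992, giving −¼ ln(0.6992) = 0.089455.
d = 0.200537 + 0.089455 = 0.289992.
Under a molecular clock d = 2μt, so t = d/(2μ) = 0.289992 / (2 × 0.028) = 5.18 Myr.

5.18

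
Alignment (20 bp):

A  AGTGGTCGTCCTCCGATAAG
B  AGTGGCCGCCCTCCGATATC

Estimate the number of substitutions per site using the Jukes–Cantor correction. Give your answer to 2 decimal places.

0.23

The sequences differ at 4 of 20 sites (6, 9, 19, 20), so p = 4/20 = 0.2.
d = −(3/4) ln(1 − 4p/3) = −0.75 ln(1 − 0.266667) = −0.75 ln(0.733333)
  = −0.75 × (-0.310155) = 0.232616 substitutions/site.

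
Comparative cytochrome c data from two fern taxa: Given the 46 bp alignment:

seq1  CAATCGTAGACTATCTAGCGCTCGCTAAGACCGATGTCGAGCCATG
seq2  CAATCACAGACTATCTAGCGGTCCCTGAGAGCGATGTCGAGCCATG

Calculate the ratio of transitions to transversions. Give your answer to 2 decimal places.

1.00

Transitions are A↔G and C↔T; transversions are all other mismatches.
Transitions: 3. Transversions: 3.
R = 3/3 = 1.00.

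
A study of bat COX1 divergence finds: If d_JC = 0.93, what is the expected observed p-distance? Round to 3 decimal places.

0.533

p = (3/4)(1 − e^(−4d/3)) = 0.75 × (1 − e^(-1.24)) = 0.75 × (1 − 0.289384) = 0.532962.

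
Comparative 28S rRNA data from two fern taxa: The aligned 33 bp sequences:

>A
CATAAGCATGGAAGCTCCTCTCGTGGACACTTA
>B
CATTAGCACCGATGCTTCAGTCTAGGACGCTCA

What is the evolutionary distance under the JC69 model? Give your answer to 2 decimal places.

The sequences differ at 11 of 33 sites, so p = 11/33 ≈ 0.333333.
d = −(3/4) ln(1 − 4p/3) = −0.75 ln(1 − 0.444444) = −0.75 ln(0.555556)
  = −0.75 × (-0.587786) = 0.440840 substitutions/site.

0.44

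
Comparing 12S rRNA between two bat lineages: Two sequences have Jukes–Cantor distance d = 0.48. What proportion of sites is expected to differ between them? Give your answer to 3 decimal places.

p = (3/4)(1 − e^(−4d/3)) = 0.75 × (1 − e^(-0.64)) = 0.75 × (1 − 0.527292) = 0.354531.

0.355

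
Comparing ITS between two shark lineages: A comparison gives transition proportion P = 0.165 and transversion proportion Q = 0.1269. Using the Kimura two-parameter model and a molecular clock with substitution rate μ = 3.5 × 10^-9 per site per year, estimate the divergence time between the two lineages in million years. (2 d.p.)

54.06

Under the Kimura two-parameter model, d = −½ ln(1 − 2P − Q) − ¼ ln(1 − 2Q).
1 − 2P − Q = 0.5431, giving −½ ln(0.5431) = 0.305231.
1 − 2Q = 0.7462, giving −¼ ln(0.7462) = 0.073190.
d = 0.305231 + 0.073190 = 0.378421.
Under a molecular clock d = 2μt, so t = d/(2μ) = 0.378421 / (2 × 3.5 × 10^-9) = 54.06 million years.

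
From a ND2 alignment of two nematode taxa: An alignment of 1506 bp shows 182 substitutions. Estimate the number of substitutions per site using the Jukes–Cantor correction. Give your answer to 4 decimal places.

p = 182/1506 ≈ 0.12085.
d = −(3/4) ln(1 − 4p/3) = −0.75 ln(1 − 0.161133) = −0.75 ln(0.838867)
  = −0.75 × (-0.175703) = 0.131777 substitutions/site.

0.1318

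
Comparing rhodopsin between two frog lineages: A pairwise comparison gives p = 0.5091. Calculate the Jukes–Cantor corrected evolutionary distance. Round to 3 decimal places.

0.852

d = −(3/4) ln(1 − 4p/3) = −0.75 ln(1 − 0.6788) = −0.75 ln(0.3212)
  = −0.75 × (-1.135691) = 0.851768 substitutions/site.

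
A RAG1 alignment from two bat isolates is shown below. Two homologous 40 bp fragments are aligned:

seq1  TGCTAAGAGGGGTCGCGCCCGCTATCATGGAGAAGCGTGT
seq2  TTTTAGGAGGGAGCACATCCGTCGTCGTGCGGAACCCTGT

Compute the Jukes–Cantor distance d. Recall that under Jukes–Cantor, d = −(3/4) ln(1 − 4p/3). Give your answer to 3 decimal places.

0.572

The sequences differ at 16 of 40 sites, so p = 16/40 = 0.4.
d = −(3/4) ln(1 − 4p/3) = −0.75 ln(1 − 0.533333) = −0.75 ln(0.466667)
  = −0.75 × (-0.762139) = 0.571604 substitutions/site.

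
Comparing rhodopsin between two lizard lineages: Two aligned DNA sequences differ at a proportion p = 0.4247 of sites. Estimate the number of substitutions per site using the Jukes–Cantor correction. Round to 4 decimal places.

d = −(3/4) ln(1 − 4p/3) = −0.75 ln(1 − 0.566267) = −0.75 ln(0.433733)
  = −0.75 × (-0.835326) = 0.626495 substitutions/site.

0.6265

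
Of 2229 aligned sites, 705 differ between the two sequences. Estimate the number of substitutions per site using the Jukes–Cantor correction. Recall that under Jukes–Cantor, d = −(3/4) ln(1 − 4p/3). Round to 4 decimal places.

0.4108

p = 705/2229 ≈ 0.316285.
d = −(3/4) ln(1 − 4p/3) = −0.75 ln(1 − 0.421713) = −0.75 ln(0.578287)
  = −0.75 × (-0.547685) = 0.410764 substitutions/site.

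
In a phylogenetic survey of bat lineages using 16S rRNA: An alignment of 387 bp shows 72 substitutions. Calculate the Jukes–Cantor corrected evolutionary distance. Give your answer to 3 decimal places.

0.214

p = 72/387 ≈ 0.186047.
d = −(3/4) ln(1 − 4p/3) = −0.75 ln(1 − 0.248063) = −0.75 ln(0.751937)
  = −0.75 × (-0.285103) = 0.213827 substitutions/site.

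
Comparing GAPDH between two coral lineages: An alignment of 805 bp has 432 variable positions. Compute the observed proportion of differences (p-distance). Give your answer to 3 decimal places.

0.537

p = 432/805 = 0.536645… ≈ 0.537 (to 3 d.p.).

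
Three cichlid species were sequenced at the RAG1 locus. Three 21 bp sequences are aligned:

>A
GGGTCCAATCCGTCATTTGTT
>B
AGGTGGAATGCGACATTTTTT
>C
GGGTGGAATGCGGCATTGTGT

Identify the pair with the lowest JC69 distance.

B and C

A–B: 6/21 differ, p = 0.286, d = 0.360.
A–C: 7/21 differ, p = 0.333, d = 0.441.
B–C: 4/21 differ, p = 0.190, d = 0.220.
The smallest distance is between B and C.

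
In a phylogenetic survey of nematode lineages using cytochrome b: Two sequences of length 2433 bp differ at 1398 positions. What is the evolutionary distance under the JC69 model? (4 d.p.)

1.0897

p = 1398/2433 ≈ 0.574599.
d = −(3/4) ln(1 − 4p/3) = −0.75 ln(1 − 0.766132) = −0.75 ln(0.233868)
  = −0.75 × (-1.452998) = 1.089749 substitutions/site.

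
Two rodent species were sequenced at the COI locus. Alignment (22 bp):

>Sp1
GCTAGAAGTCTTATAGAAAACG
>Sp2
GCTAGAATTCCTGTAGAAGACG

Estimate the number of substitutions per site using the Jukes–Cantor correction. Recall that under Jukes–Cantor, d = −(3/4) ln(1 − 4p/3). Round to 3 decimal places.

0.208

The sequences differ at 4 of 22 sites (8, 11, 13, 19), so p = 4/22 ≈ 0.181818.
d = −(3/4) ln(1 − 4p/3) = −0.75 ln(1 − 0.242424) = −0.75 ln(0.757576)
  = −0.75 × (-0.277631) = 0.208223 substitutions/site.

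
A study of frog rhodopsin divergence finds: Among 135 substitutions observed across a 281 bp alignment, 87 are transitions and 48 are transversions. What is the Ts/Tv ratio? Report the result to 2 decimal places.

1.81

R = 87/48 = 1.8125 ≈ 1.81 (to 2 d.p.).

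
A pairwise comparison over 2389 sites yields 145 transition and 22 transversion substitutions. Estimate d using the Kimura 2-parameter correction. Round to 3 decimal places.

0.075

P = 145/2389 ≈ 0.060695 and Q = 22/2389 ≈ 0.009209.
Under the Kimura two-parameter model, d = −½ ln(1 − 2P − Q) − ¼ ln(1 − 2Q).
1 − 2P − Q = 0.869401, giving −½ ln(0.869401) = 0.069975.
1 − 2Q = 0.981582, giving −¼ ln(0.981582) = 0.004647.
d = 0.069975 + 0.004647 = 0.074622.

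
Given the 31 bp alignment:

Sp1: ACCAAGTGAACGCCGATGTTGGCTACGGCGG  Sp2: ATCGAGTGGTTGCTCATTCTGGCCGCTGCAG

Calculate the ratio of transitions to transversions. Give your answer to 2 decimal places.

2.25

Transitions are A↔G and C↔T; transversions are all other mismatches.
Transitions: 9. Transversions: 4.
R = 9/4 = 2.25.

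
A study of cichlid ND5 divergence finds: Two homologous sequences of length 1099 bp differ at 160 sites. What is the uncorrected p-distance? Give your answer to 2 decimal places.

0.15

p = 160/1099 = 0.145586… ≈ 0.15 (to 2 d.p.).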